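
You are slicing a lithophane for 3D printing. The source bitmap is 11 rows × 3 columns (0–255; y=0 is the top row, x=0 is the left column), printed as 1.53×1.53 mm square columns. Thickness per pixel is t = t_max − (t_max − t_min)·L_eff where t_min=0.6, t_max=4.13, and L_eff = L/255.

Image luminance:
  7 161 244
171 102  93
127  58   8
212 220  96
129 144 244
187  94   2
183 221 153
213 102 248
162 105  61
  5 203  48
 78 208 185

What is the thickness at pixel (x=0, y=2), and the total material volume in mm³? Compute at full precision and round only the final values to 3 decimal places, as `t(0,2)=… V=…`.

span = t_max - t_min = 4.13 - 0.6 = 3.530
L(0,2) = 127, L_eff = 127/255 = 0.498039
t(0,2) = 4.13 - 3.530·0.498039 = 2.372
Σt over all 11·3 pixels = 1896073/25500 ≈ 74.3558039
V = pitch²·Σt = 1.53²·1896073/25500 = 174.060

t(0,2)=2.372 V=174.060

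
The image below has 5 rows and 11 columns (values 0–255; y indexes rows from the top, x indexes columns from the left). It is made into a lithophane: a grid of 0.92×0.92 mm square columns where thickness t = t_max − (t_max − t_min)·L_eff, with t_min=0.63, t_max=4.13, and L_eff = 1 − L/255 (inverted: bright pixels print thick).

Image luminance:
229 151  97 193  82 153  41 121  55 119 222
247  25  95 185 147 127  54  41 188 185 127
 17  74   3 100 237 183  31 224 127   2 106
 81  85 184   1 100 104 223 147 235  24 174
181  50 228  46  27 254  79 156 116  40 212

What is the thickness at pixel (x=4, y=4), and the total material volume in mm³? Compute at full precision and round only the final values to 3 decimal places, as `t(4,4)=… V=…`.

span = t_max - t_min = 4.13 - 0.63 = 3.500
L(4,4) = 27, L_eff = 1 - 27/255 = 0.894118 (inverted)
t(4,4) = 4.13 - 3.500·0.894118 = 1.001
Σt over all 5·11 pixels = 43211/340 ≈ 127.0911765
V = pitch²·Σt = 0.92²·43211/340 = 107.570

t(4,4)=1.001 V=107.570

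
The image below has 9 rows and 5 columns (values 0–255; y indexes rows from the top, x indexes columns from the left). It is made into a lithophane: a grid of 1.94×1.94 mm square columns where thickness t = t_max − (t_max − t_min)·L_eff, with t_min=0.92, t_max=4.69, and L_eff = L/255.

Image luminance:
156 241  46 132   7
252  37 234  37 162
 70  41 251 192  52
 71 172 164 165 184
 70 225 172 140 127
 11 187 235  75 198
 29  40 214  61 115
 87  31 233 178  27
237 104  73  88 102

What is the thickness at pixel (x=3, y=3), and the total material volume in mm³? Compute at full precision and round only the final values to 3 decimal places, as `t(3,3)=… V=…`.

span = t_max - t_min = 4.69 - 0.92 = 3.770
L(3,3) = 165, L_eff = 165/255 = 0.647059
t(3,3) = 4.69 - 3.770·0.647059 = 2.251
Σt over all 9·5 pixels = 64469/510 ≈ 126.4098039
V = pitch²·Σt = 1.94²·64469/510 = 475.756

t(3,3)=2.251 V=475.756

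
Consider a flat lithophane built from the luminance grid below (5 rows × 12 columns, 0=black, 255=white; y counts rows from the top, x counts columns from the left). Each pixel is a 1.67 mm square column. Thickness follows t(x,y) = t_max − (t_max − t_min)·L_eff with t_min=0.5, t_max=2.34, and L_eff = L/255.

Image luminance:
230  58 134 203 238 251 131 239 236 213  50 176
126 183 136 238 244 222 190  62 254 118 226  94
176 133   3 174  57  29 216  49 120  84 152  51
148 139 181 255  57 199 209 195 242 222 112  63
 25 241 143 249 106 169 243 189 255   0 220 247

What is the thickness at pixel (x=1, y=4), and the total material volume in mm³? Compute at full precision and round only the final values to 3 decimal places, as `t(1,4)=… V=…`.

t(1,4)=0.601 V=198.272

span = t_max - t_min = 2.34 - 0.5 = 1.840
L(1,4) = 241, L_eff = 241/255 = 0.945098
t(1,4) = 2.34 - 1.840·0.945098 = 0.601
Σt over all 5·12 pixels = 5332/75 ≈ 71.0933333
V = pitch²·Σt = 1.67²·5332/75 = 198.272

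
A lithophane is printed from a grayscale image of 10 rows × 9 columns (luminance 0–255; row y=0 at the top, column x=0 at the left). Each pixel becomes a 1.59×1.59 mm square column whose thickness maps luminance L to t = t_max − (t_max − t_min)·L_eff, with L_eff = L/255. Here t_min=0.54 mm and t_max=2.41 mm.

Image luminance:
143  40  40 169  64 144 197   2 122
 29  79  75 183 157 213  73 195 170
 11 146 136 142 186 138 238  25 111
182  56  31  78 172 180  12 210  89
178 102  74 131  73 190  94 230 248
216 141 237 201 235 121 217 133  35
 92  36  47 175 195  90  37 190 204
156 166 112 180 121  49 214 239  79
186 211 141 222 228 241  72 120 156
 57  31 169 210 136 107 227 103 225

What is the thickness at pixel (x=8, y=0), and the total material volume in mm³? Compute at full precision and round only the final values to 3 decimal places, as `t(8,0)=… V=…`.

span = t_max - t_min = 2.41 - 0.54 = 1.870
L(8,0) = 122, L_eff = 122/255 = 0.478431
t(8,0) = 2.41 - 1.870·0.478431 = 1.515
Σt over all 10·9 pixels = 126.568
V = pitch²·Σt = 1.59²·126.568 = 319.977

t(8,0)=1.515 V=319.977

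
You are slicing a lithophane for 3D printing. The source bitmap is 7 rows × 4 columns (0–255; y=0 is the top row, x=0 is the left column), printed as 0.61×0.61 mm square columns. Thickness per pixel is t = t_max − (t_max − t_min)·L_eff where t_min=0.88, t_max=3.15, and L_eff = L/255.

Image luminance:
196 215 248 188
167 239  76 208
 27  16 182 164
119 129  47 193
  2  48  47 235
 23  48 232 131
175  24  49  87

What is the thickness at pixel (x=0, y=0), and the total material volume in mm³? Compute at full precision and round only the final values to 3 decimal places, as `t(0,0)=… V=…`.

span = t_max - t_min = 3.15 - 0.88 = 2.270
L(0,0) = 196, L_eff = 196/255 = 0.768627
t(0,0) = 3.15 - 2.270·0.768627 = 1.405
Σt over all 7·4 pixels = 290239/5100 ≈ 56.9096078
V = pitch²·Σt = 0.61²·290239/5100 = 21.176

t(0,0)=1.405 V=21.176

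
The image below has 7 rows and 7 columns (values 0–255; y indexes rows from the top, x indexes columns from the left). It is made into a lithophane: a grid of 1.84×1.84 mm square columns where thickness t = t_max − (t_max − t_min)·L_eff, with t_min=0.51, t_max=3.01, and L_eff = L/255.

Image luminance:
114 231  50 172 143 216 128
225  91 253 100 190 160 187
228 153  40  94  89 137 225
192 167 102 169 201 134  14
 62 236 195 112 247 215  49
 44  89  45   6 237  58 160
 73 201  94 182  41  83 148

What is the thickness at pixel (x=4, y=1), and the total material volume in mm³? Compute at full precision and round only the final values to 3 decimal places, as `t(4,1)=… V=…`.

span = t_max - t_min = 3.01 - 0.51 = 2.500
L(4,1) = 190, L_eff = 190/255 = 0.745098
t(4,1) = 3.01 - 2.500·0.745098 = 1.147
Σt over all 7·7 pixels = 413099/5100 ≈ 80.9998039
V = pitch²·Σt = 1.84²·413099/5100 = 274.233

t(4,1)=1.147 V=274.233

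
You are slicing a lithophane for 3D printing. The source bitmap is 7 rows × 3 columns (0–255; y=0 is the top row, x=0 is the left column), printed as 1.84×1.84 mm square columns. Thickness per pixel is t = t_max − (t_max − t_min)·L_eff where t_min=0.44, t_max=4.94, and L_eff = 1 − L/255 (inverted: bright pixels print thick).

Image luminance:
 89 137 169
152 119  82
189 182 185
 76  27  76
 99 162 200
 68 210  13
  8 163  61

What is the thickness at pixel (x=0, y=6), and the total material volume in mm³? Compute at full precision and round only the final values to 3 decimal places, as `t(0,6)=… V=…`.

t(0,6)=0.581 V=178.676

span = t_max - t_min = 4.94 - 0.44 = 4.500
L(0,6) = 8, L_eff = 1 - 8/255 = 0.968627 (inverted)
t(0,6) = 4.94 - 4.500·0.968627 = 0.581
Σt over all 7·3 pixels = 44859/850 ≈ 52.7752941
V = pitch²·Σt = 1.84²·44859/850 = 178.676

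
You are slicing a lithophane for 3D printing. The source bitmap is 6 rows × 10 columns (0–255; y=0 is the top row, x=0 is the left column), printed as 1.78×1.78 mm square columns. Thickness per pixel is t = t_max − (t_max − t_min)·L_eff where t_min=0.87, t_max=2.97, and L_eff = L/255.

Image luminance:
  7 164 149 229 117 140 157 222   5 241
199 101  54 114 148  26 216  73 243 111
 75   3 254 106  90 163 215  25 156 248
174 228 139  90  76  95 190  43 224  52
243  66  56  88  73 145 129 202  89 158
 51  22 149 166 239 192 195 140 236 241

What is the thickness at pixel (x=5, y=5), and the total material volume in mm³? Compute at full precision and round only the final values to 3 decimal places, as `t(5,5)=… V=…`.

span = t_max - t_min = 2.97 - 0.87 = 2.100
L(5,5) = 192, L_eff = 192/255 = 0.752941
t(5,5) = 2.97 - 2.100·0.752941 = 1.389
Σt over all 6·10 pixels = 46888/425 ≈ 110.3247059
V = pitch²·Σt = 1.78²·46888/425 = 349.553

t(5,5)=1.389 V=349.553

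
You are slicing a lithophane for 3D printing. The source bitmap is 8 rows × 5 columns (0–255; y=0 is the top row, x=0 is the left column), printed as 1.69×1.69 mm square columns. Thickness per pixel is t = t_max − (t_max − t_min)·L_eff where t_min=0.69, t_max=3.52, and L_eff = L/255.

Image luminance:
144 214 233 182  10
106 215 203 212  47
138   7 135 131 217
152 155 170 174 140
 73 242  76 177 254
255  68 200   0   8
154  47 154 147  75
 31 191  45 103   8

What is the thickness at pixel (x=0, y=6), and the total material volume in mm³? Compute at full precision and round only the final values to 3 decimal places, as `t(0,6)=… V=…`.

t(0,6)=1.811 V=234.366

span = t_max - t_min = 3.52 - 0.69 = 2.830
L(0,6) = 154, L_eff = 154/255 = 0.603922
t(0,6) = 3.52 - 2.830·0.603922 = 1.811
Σt over all 8·5 pixels = 2092481/25500 ≈ 82.0580784
V = pitch²·Σt = 1.69²·2092481/25500 = 234.366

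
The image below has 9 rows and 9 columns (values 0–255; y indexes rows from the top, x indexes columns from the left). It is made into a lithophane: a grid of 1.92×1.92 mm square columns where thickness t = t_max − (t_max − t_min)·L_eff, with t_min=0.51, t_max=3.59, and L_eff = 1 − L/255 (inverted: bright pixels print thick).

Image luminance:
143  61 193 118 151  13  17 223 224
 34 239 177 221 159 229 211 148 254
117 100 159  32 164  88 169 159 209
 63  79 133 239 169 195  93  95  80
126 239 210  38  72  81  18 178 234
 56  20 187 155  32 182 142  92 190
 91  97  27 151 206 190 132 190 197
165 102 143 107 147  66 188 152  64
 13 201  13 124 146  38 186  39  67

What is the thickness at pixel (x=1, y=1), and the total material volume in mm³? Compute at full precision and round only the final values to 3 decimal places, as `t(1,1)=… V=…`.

span = t_max - t_min = 3.59 - 0.51 = 3.080
L(1,1) = 239, L_eff = 1 - 239/255 = 0.062745 (inverted)
t(1,1) = 3.59 - 3.080·0.062745 = 3.397
Σt over all 9·9 pixels = 4334221/25500 ≈ 169.9694510
V = pitch²·Σt = 1.92²·4334221/25500 = 626.575

t(1,1)=3.397 V=626.575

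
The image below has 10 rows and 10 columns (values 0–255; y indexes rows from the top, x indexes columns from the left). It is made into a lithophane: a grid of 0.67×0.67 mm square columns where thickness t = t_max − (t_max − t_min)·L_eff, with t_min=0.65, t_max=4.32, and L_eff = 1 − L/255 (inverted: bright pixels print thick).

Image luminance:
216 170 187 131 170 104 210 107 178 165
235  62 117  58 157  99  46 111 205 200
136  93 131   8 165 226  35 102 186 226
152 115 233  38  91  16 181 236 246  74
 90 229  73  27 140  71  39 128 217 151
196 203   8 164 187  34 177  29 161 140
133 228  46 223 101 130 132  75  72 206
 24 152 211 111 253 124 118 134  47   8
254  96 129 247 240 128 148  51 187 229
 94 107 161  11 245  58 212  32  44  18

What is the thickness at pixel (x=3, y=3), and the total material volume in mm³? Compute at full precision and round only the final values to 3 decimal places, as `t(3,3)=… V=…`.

span = t_max - t_min = 4.32 - 0.65 = 3.670
L(3,3) = 38, L_eff = 1 - 38/255 = 0.850980 (inverted)
t(3,3) = 4.32 - 3.670·0.850980 = 1.197
Σt over all 10·10 pixels = 6538967/25500 ≈ 256.4300784
V = pitch²·Σt = 0.67²·6538967/25500 = 115.111

t(3,3)=1.197 V=115.111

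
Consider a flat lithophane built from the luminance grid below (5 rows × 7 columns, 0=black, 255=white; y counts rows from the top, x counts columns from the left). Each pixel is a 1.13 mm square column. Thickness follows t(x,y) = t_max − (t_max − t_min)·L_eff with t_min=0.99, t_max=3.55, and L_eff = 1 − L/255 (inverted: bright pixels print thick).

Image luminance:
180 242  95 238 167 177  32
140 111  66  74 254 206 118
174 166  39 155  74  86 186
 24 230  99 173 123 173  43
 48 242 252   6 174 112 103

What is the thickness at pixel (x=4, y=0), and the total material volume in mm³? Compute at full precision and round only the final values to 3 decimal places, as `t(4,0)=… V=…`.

span = t_max - t_min = 3.55 - 0.99 = 2.560
L(4,0) = 167, L_eff = 1 - 167/255 = 0.345098 (inverted)
t(4,0) = 3.55 - 2.560·0.345098 = 2.667
Σt over all 5·7 pixels = 702589/8500 ≈ 82.6575294
V = pitch²·Σt = 1.13²·702589/8500 = 105.545

t(4,0)=2.667 V=105.545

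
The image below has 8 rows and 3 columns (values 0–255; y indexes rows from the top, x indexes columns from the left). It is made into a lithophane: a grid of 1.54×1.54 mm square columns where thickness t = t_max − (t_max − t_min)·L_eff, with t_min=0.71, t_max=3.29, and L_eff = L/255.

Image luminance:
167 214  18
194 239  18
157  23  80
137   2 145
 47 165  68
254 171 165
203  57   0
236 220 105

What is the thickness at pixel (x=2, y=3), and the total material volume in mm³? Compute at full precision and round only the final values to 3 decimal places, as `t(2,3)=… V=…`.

t(2,3)=1.823 V=113.237

span = t_max - t_min = 3.29 - 0.71 = 2.580
L(2,3) = 145, L_eff = 145/255 = 0.568627
t(2,3) = 3.29 - 2.580·0.568627 = 1.823
Σt over all 8·3 pixels = 8117/170 ≈ 47.7470588
V = pitch²·Σt = 1.54²·8117/170 = 113.237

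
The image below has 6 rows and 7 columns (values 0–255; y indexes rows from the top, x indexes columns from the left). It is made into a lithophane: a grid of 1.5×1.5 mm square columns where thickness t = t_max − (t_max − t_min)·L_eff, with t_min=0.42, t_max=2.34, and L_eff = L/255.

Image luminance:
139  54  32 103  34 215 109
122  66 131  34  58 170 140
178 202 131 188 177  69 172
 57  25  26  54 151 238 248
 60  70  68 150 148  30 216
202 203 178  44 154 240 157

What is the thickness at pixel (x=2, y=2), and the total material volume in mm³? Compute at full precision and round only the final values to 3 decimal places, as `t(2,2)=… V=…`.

t(2,2)=1.354 V=132.307

span = t_max - t_min = 2.34 - 0.42 = 1.920
L(2,2) = 131, L_eff = 131/255 = 0.513725
t(2,2) = 2.34 - 1.920·0.513725 = 1.354
Σt over all 6·7 pixels = 124957/2125 ≈ 58.8032941
V = pitch²·Σt = 1.5²·124957/2125 = 132.307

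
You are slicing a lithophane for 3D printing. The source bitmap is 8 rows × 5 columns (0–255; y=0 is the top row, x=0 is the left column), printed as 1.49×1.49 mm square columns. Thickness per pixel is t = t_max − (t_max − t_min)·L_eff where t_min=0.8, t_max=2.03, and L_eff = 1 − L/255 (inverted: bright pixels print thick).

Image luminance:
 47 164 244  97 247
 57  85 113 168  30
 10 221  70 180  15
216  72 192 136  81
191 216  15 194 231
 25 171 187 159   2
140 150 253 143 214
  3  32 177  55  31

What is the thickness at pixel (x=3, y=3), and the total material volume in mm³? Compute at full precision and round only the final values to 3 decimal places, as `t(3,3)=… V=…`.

t(3,3)=1.456 V=124.951

span = t_max - t_min = 2.03 - 0.8 = 1.230
L(3,3) = 136, L_eff = 1 - 136/255 = 0.466667 (inverted)
t(3,3) = 2.03 - 1.230·0.466667 = 1.456
Σt over all 8·5 pixels = 239197/4250 ≈ 56.2816471
V = pitch²·Σt = 1.49²·239197/4250 = 124.951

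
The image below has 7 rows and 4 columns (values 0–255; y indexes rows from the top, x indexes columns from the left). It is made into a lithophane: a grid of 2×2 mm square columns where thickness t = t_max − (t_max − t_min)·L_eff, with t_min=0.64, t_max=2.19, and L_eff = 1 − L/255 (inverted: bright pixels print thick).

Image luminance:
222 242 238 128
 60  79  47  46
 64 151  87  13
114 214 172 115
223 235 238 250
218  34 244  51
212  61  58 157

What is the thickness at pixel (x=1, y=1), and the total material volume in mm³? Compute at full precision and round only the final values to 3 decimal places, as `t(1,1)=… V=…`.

t(1,1)=1.120 V=168.278

span = t_max - t_min = 2.19 - 0.64 = 1.550
L(1,1) = 79, L_eff = 1 - 79/255 = 0.690196 (inverted)
t(1,1) = 2.19 - 1.550·0.690196 = 1.120
Σt over all 7·4 pixels = 42911/1020 ≈ 42.0696078
V = pitch²·Σt = 2²·42911/1020 = 168.278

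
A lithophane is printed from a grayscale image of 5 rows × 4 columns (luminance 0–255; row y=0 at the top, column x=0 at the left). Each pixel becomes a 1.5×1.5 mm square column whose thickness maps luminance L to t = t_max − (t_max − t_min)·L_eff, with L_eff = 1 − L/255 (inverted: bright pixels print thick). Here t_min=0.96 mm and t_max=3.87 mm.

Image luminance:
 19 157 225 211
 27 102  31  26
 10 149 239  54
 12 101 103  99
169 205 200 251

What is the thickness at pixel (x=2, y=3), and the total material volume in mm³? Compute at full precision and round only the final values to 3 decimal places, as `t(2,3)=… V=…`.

t(2,3)=2.135 V=104.567

span = t_max - t_min = 3.87 - 0.96 = 2.910
L(2,3) = 103, L_eff = 1 - 103/255 = 0.596078 (inverted)
t(2,3) = 3.87 - 2.910·0.596078 = 2.135
Σt over all 5·4 pixels = 39503/850 ≈ 46.4741176
V = pitch²·Σt = 1.5²·39503/850 = 104.567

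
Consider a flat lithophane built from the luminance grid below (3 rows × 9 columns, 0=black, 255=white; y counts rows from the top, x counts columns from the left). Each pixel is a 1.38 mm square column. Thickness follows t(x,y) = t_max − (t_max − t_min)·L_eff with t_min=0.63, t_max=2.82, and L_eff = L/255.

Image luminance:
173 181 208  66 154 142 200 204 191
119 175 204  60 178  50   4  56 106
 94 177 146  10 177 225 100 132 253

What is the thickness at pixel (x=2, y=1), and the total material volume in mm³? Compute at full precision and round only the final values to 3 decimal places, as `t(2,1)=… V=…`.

span = t_max - t_min = 2.82 - 0.63 = 2.190
L(2,1) = 204, L_eff = 204/255 = 0.800000
t(2,1) = 2.82 - 2.190·0.800000 = 1.068
Σt over all 3·9 pixels = 74177/1700 ≈ 43.6335294
V = pitch²·Σt = 1.38²·74177/1700 = 83.096

t(2,1)=1.068 V=83.096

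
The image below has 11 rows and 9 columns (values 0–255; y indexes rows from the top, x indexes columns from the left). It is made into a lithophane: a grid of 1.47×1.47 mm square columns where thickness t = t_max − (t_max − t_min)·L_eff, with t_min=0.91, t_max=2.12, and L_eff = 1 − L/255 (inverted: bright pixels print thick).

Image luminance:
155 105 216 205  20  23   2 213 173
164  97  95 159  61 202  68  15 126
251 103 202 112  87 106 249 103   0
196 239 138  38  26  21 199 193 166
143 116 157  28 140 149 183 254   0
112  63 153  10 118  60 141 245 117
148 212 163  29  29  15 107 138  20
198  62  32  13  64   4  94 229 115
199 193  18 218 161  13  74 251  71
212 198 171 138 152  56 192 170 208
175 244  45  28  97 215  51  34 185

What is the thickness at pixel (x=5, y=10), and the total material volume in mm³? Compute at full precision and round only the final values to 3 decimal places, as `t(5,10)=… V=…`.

t(5,10)=1.930 V=319.340

span = t_max - t_min = 2.12 - 0.91 = 1.210
L(5,10) = 215, L_eff = 1 - 215/255 = 0.156863 (inverted)
t(5,10) = 2.12 - 1.210·0.156863 = 1.930
Σt over all 11·9 pixels = 3768413/25500 ≈ 147.7809020
V = pitch²·Σt = 1.47²·3768413/25500 = 319.340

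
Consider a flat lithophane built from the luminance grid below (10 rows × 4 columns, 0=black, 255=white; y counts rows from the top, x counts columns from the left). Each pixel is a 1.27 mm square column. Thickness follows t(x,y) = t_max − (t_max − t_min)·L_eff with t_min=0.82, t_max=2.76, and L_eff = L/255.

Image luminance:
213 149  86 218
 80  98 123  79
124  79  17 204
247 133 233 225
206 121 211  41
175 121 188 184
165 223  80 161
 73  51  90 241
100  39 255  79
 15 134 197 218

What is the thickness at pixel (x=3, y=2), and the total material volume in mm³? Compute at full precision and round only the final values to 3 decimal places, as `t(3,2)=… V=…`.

span = t_max - t_min = 2.76 - 0.82 = 1.940
L(3,2) = 204, L_eff = 204/255 = 0.800000
t(3,2) = 2.76 - 1.940·0.800000 = 1.208
Σt over all 10·4 pixels = 142838/2125 ≈ 67.2178824
V = pitch²·Σt = 1.27²·142838/2125 = 108.416

t(3,2)=1.208 V=108.416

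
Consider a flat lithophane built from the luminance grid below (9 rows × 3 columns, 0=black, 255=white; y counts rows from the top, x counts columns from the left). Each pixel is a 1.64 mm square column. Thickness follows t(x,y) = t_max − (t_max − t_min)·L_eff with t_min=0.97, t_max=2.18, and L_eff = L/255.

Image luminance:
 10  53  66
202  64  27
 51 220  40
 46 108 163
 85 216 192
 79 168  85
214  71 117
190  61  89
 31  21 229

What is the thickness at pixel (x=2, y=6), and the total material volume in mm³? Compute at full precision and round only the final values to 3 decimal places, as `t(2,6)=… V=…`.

span = t_max - t_min = 2.18 - 0.97 = 1.210
L(2,6) = 117, L_eff = 117/255 = 0.458824
t(2,6) = 2.18 - 1.210·0.458824 = 1.625
Σt over all 9·3 pixels = 95856/2125 ≈ 45.1087059
V = pitch²·Σt = 1.64²·95856/2125 = 121.324

t(2,6)=1.625 V=121.324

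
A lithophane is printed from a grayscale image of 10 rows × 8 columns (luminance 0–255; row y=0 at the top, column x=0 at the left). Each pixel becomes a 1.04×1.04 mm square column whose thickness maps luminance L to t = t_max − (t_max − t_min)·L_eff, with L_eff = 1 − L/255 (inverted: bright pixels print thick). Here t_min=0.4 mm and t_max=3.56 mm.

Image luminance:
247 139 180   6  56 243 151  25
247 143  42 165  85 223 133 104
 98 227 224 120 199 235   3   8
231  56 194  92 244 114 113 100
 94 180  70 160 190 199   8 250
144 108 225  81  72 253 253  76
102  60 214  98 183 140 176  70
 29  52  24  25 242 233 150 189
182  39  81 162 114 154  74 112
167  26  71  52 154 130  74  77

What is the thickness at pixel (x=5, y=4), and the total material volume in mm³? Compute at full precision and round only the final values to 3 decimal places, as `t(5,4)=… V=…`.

t(5,4)=2.866 V=174.891

span = t_max - t_min = 3.56 - 0.4 = 3.160
L(5,4) = 199, L_eff = 1 - 199/255 = 0.219608 (inverted)
t(5,4) = 3.56 - 3.160·0.219608 = 2.866
Σt over all 10·8 pixels = 1030814/6375 ≈ 161.6963137
V = pitch²·Σt = 1.04²·1030814/6375 = 174.891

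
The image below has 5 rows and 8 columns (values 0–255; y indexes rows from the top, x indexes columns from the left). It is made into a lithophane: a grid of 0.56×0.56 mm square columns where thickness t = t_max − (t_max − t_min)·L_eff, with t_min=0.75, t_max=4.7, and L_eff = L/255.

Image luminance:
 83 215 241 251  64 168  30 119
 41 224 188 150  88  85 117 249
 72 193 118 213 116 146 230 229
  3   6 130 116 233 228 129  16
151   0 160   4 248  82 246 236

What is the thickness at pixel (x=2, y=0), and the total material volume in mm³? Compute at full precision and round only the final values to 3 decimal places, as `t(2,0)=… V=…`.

span = t_max - t_min = 4.7 - 0.75 = 3.950
L(2,0) = 241, L_eff = 241/255 = 0.945098
t(2,0) = 4.7 - 3.950·0.945098 = 0.967
Σt over all 5·8 pixels = 257489/2550 ≈ 100.9760784
V = pitch²·Σt = 0.56²·257489/2550 = 31.666

t(2,0)=0.967 V=31.666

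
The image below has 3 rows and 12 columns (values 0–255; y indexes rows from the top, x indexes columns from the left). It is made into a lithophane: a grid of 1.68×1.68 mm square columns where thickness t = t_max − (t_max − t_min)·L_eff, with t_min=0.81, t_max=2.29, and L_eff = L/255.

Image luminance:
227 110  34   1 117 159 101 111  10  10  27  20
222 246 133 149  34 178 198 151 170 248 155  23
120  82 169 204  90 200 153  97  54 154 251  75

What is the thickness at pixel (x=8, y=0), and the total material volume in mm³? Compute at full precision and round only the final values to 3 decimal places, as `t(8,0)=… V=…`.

span = t_max - t_min = 2.29 - 0.81 = 1.480
L(8,0) = 10, L_eff = 10/255 = 0.039216
t(8,0) = 2.29 - 1.480·0.039216 = 2.232
Σt over all 3·12 pixels = 359684/6375 ≈ 56.4210196
V = pitch²·Σt = 1.68²·359684/6375 = 159.243

t(8,0)=2.232 V=159.243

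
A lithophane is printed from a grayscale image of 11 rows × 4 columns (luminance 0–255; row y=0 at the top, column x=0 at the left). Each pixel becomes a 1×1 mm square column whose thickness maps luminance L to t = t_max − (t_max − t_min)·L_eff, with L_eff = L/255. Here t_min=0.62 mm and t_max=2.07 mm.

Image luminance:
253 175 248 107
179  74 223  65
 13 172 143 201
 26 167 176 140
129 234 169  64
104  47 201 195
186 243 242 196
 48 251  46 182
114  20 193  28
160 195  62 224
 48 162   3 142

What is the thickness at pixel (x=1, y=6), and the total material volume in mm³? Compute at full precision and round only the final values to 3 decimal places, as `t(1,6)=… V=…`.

span = t_max - t_min = 2.07 - 0.62 = 1.450
L(1,6) = 243, L_eff = 243/255 = 0.952941
t(1,6) = 2.07 - 1.450·0.952941 = 0.688
Σt over all 11·4 pixels = 141629/2550 ≈ 55.5407843
V = pitch²·Σt = 1²·141629/2550 = 55.541

t(1,6)=0.688 V=55.541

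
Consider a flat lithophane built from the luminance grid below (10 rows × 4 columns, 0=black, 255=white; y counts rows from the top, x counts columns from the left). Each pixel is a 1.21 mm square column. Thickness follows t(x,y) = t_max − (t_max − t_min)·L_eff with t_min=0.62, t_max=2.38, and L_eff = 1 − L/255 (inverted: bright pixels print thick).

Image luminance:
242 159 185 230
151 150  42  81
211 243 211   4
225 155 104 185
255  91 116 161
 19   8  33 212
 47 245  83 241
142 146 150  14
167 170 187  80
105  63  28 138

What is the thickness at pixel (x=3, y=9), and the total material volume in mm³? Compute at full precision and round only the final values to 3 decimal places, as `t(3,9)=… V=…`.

span = t_max - t_min = 2.38 - 0.62 = 1.760
L(3,9) = 138, L_eff = 1 - 138/255 = 0.458824 (inverted)
t(3,9) = 2.38 - 1.760·0.458824 = 1.572
Σt over all 10·4 pixels = 399176/6375 ≈ 62.6158431
V = pitch²·Σt = 1.21²·399176/6375 = 91.676

t(3,9)=1.572 V=91.676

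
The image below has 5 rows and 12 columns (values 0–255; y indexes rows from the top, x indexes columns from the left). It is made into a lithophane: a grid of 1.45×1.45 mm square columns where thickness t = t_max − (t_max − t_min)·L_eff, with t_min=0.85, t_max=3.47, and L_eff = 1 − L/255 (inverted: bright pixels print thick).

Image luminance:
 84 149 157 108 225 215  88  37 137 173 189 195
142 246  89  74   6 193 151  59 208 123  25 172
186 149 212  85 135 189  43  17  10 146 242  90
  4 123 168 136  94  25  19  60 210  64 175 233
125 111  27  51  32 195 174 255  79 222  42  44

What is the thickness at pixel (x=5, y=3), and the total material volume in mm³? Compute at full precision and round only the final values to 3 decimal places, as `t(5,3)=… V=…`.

span = t_max - t_min = 3.47 - 0.85 = 2.620
L(5,3) = 25, L_eff = 1 - 25/255 = 0.901961 (inverted)
t(5,3) = 3.47 - 2.620·0.901961 = 1.107
Σt over all 5·12 pixels = 1621877/12750 ≈ 127.2060392
V = pitch²·Σt = 1.45²·1621877/12750 = 267.451

t(5,3)=1.107 V=267.451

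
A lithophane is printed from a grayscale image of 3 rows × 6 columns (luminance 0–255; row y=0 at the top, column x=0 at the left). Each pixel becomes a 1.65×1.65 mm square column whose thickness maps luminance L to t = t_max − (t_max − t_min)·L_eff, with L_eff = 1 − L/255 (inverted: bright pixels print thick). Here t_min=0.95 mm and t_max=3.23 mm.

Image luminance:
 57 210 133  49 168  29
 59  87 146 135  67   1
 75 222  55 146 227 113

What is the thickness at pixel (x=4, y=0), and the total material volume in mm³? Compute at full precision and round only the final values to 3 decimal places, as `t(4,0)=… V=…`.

span = t_max - t_min = 3.23 - 0.95 = 2.280
L(4,0) = 168, L_eff = 1 - 168/255 = 0.341176 (inverted)
t(4,0) = 3.23 - 2.280·0.341176 = 2.452
Σt over all 3·6 pixels = 147877/4250 ≈ 34.7945882
V = pitch²·Σt = 1.65²·147877/4250 = 94.728

t(4,0)=2.452 V=94.728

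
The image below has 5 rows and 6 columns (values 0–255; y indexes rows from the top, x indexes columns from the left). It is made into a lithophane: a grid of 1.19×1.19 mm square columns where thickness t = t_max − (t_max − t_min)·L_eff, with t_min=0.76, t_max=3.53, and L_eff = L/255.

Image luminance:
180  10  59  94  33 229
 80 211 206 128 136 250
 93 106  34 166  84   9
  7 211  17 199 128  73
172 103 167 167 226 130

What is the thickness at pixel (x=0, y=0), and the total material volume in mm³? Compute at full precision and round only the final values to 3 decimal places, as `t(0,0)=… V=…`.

span = t_max - t_min = 3.53 - 0.76 = 2.770
L(0,0) = 180, L_eff = 180/255 = 0.705882
t(0,0) = 3.53 - 2.770·0.705882 = 1.575
Σt over all 5·6 pixels = 278889/4250 ≈ 65.6209412
V = pitch²·Σt = 1.19²·278889/4250 = 92.926

t(0,0)=1.575 V=92.926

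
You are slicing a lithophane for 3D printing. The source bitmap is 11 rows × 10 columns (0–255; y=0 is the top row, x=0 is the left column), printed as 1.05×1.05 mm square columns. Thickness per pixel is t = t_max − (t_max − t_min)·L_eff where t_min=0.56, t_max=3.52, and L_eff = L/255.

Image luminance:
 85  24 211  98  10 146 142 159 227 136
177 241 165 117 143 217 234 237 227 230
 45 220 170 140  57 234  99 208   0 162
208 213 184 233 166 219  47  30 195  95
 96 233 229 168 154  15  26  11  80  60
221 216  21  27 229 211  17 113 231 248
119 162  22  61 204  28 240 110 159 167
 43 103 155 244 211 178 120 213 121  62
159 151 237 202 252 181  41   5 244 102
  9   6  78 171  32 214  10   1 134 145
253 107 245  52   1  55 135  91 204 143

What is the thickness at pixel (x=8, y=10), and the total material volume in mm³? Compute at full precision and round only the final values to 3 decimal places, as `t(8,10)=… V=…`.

span = t_max - t_min = 3.52 - 0.56 = 2.960
L(8,10) = 204, L_eff = 204/255 = 0.800000
t(8,10) = 3.52 - 2.960·0.800000 = 1.152
Σt over all 11·10 pixels = 1348114/6375 ≈ 211.4688627
V = pitch²·Σt = 1.05²·1348114/6375 = 233.144

t(8,10)=1.152 V=233.144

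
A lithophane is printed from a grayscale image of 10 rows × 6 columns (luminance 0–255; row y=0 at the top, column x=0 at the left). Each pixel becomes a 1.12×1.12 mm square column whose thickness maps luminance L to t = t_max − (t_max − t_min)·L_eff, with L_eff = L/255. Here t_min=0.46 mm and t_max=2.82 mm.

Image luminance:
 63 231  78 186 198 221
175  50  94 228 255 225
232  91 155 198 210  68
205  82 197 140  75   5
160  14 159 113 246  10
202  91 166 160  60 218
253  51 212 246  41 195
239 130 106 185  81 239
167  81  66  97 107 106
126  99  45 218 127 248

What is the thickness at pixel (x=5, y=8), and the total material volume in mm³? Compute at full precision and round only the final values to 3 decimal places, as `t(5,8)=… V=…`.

span = t_max - t_min = 2.82 - 0.46 = 2.360
L(5,8) = 106, L_eff = 106/255 = 0.415686
t(5,8) = 2.82 - 2.360·0.415686 = 1.839
Σt over all 10·6 pixels = 563816/6375 ≈ 88.4417255
V = pitch²·Σt = 1.12²·563816/6375 = 110.941

t(5,8)=1.839 V=110.941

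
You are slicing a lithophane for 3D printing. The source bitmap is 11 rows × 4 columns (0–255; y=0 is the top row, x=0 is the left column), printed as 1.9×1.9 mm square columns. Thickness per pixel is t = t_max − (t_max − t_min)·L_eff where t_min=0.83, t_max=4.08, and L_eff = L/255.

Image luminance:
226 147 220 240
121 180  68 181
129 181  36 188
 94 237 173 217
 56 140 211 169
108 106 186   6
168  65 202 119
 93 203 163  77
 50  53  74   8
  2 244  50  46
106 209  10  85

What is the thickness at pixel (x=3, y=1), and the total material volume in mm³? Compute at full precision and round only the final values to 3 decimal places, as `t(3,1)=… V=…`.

span = t_max - t_min = 4.08 - 0.83 = 3.250
L(3,1) = 181, L_eff = 181/255 = 0.709804
t(3,1) = 4.08 - 3.250·0.709804 = 1.773
Σt over all 11·4 pixels = 548497/5100 ≈ 107.5484314
V = pitch²·Σt = 1.9²·548497/5100 = 388.250

t(3,1)=1.773 V=388.250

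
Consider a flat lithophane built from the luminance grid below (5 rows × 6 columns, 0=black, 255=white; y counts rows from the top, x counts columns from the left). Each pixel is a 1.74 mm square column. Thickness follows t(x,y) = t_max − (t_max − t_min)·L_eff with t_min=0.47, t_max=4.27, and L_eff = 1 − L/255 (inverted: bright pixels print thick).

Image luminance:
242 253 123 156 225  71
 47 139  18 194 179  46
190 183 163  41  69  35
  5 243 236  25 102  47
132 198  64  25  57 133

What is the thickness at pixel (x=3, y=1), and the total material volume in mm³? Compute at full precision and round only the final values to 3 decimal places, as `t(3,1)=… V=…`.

t(3,1)=3.361 V=206.961

span = t_max - t_min = 4.27 - 0.47 = 3.800
L(3,1) = 194, L_eff = 1 - 194/255 = 0.239216 (inverted)
t(3,1) = 4.27 - 3.800·0.239216 = 3.361
Σt over all 5·6 pixels = 174313/2550 ≈ 68.3580392
V = pitch²·Σt = 1.74²·174313/2550 = 206.961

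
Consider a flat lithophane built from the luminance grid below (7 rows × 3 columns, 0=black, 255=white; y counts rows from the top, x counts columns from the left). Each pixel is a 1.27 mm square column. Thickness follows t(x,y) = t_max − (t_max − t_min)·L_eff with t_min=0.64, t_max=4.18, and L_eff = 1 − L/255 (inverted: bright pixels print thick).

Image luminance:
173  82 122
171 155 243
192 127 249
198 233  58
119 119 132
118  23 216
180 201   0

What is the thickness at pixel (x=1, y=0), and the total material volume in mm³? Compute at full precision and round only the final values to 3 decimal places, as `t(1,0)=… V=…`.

t(1,0)=1.778 V=91.335

span = t_max - t_min = 4.18 - 0.64 = 3.540
L(1,0) = 82, L_eff = 1 - 82/255 = 0.678431 (inverted)
t(1,0) = 4.18 - 3.540·0.678431 = 1.778
Σt over all 7·3 pixels = 56.628
V = pitch²·Σt = 1.27²·56.628 = 91.335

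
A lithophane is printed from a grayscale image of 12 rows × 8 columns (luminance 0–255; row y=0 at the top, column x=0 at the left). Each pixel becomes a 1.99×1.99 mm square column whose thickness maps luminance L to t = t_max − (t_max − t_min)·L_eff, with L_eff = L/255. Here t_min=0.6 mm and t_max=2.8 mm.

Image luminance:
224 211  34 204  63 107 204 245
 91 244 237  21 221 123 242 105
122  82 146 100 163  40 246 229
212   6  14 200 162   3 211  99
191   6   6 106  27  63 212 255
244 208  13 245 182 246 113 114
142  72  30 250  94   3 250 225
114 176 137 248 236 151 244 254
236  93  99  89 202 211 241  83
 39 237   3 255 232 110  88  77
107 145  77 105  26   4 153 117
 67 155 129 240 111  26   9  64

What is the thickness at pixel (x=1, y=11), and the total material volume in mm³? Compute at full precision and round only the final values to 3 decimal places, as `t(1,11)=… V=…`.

t(1,11)=1.463 V=610.141

span = t_max - t_min = 2.8 - 0.6 = 2.200
L(1,11) = 155, L_eff = 155/255 = 0.607843
t(1,11) = 2.8 - 2.200·0.607843 = 1.463
Σt over all 12·8 pixels = 196442/1275 ≈ 154.0721569
V = pitch²·Σt = 1.99²·196442/1275 = 610.141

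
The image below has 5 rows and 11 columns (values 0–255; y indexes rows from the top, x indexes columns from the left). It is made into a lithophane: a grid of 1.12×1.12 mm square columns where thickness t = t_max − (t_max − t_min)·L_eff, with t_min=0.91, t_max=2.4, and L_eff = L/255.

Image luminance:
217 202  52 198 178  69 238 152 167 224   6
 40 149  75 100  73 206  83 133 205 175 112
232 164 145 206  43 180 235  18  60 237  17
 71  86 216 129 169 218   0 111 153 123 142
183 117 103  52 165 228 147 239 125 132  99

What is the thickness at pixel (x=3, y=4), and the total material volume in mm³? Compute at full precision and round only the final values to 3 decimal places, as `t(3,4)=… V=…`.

t(3,4)=2.096 V=109.883

span = t_max - t_min = 2.4 - 0.91 = 1.490
L(3,4) = 52, L_eff = 52/255 = 0.203922
t(3,4) = 2.4 - 1.490·0.203922 = 2.096
Σt over all 5·11 pixels = 87.598
V = pitch²·Σt = 1.12²·87.598 = 109.883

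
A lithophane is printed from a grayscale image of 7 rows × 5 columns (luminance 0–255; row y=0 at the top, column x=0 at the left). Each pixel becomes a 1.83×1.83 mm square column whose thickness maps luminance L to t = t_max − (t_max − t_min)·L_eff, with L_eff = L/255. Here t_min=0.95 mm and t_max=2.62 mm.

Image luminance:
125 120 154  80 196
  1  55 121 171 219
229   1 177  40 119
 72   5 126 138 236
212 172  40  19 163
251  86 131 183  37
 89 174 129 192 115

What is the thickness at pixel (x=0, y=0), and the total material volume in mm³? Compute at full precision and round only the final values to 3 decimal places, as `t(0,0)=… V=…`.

span = t_max - t_min = 2.62 - 0.95 = 1.670
L(0,0) = 125, L_eff = 125/255 = 0.490196
t(0,0) = 2.62 - 1.670·0.490196 = 1.801
Σt over all 7·5 pixels = 401806/6375 ≈ 63.0283922
V = pitch²·Σt = 1.83²·401806/6375 = 211.076

t(0,0)=1.801 V=211.076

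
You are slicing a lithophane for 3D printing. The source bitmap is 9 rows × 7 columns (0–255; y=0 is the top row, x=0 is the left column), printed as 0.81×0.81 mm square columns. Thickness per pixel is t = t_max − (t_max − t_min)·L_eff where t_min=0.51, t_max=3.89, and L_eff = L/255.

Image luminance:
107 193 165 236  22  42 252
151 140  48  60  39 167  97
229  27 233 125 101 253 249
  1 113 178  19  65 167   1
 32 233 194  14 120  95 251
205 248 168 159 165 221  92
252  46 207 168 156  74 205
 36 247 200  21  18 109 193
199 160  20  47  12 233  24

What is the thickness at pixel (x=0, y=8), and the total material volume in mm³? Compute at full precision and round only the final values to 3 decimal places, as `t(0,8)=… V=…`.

t(0,8)=1.252 V=88.574

span = t_max - t_min = 3.89 - 0.51 = 3.380
L(0,8) = 199, L_eff = 199/255 = 0.780392
t(0,8) = 3.89 - 3.380·0.780392 = 1.252
Σt over all 9·7 pixels = 1147511/8500 ≈ 135.0012941
V = pitch²·Σt = 0.81²·1147511/8500 = 88.574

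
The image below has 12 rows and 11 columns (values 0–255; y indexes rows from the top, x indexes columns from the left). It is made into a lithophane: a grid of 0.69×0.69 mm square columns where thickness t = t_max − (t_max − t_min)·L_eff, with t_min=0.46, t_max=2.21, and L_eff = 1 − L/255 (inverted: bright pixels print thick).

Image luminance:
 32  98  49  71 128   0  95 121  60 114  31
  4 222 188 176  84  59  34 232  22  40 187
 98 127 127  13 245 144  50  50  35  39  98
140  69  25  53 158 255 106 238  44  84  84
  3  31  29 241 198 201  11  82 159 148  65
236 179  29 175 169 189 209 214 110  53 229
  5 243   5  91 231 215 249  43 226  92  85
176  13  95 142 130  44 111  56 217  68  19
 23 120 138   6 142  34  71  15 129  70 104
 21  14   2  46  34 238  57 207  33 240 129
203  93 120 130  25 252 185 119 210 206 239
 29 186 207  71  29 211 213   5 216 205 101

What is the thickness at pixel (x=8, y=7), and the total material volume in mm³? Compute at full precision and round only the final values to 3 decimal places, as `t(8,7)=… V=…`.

span = t_max - t_min = 2.21 - 0.46 = 1.750
L(8,7) = 217, L_eff = 1 - 217/255 = 0.149020 (inverted)
t(8,7) = 2.21 - 1.750·0.149020 = 1.949
Σt over all 12·11 pixels = 277909/1700 ≈ 163.4758824
V = pitch²·Σt = 0.69²·277909/1700 = 77.831

t(8,7)=1.949 V=77.831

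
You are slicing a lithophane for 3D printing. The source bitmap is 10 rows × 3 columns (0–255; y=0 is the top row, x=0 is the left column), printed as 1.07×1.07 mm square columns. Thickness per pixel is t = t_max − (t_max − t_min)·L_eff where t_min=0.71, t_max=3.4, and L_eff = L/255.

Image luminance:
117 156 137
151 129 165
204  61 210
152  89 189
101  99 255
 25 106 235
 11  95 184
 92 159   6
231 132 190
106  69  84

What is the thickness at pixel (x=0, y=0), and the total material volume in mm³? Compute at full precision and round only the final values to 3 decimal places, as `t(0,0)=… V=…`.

t(0,0)=2.166 V=69.194

span = t_max - t_min = 3.4 - 0.71 = 2.690
L(0,0) = 117, L_eff = 117/255 = 0.458824
t(0,0) = 3.4 - 2.690·0.458824 = 2.166
Σt over all 10·3 pixels = 77057/1275 ≈ 60.4368627
V = pitch²·Σt = 1.07²·77057/1275 = 69.194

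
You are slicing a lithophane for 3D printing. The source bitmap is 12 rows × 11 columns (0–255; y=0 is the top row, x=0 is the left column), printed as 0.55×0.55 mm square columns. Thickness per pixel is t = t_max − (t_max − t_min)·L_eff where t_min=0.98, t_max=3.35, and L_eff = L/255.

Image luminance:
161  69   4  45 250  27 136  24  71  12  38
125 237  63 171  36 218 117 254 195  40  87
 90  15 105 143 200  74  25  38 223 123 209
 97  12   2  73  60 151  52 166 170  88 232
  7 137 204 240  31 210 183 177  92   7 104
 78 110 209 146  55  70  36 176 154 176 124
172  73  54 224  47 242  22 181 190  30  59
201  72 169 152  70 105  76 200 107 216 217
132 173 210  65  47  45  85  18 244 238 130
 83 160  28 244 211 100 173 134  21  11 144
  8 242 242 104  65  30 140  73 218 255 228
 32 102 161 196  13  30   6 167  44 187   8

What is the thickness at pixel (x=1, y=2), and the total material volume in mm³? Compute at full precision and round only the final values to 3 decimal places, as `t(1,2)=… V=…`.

t(1,2)=3.211 V=89.963

span = t_max - t_min = 3.35 - 0.98 = 2.370
L(1,2) = 15, L_eff = 15/255 = 0.058824
t(1,2) = 3.35 - 2.370·0.058824 = 3.211
Σt over all 12·11 pixels = 126394/425 ≈ 297.3976471
V = pitch²·Σt = 0.55²·126394/425 = 89.963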